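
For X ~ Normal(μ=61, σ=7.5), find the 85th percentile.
68.7733

We have X ~ Normal(μ=61, σ=7.5).

We want to find x such that P(X ≤ x) = 0.85.

This is the 85th percentile, which means 85% of values fall below this point.

Using the inverse CDF (quantile function):
x = F⁻¹(0.85) = 68.7733

Verification: P(X ≤ 68.7733) = 0.85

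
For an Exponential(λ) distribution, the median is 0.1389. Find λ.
λ = 4.9903

For X ~ Exponential(λ), the CDF is F(x) = 1 - e^(-λx).
The median m satisfies F(m) = 0.5:
1 - e^(-λm) = 0.5
e^(-λm) = 0.5
λm = ln(2)
m = ln(2) / λ

Given m = 0.1389:
λ = ln(2) / 0.1389 = 0.693147 / 0.1389 = 4.9903

Verification: ln(2) / 4.9903 = 0.1389 ✓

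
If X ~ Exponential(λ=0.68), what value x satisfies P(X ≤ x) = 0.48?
0.9617

We have X ~ Exponential(λ=0.68).

We want to find x such that P(X ≤ x) = 0.48.

This is the 48th percentile, which means 48% of values fall below this point.

Using the inverse CDF (quantile function):
x = F⁻¹(0.48) = 0.9617

Verification: P(X ≤ 0.9617) = 0.48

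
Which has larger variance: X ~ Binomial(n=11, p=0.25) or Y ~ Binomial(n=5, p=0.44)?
X has larger variance (2.0625 > 1.2320)

Compute the variance for each distribution:

X ~ Binomial(n=11, p=0.25):
Var(X) = 2.0625

Y ~ Binomial(n=5, p=0.44):
Var(Y) = 1.2320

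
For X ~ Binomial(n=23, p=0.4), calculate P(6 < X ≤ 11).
0.712400

We have X ~ Binomial(n=23, p=0.4).

To find P(6 < X ≤ 11), we use:
P(6 < X ≤ 11) = P(X ≤ 11) - P(X ≤ 6)
                 = F(11) - F(6)
                 = 0.836357 - 0.123957
                 = 0.712400

So there's approximately a 71.2% chance that X falls in this range.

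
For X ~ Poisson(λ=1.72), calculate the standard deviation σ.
1.3115

We have X ~ Poisson(λ=1.72).

For a Poisson distribution with λ=1.72:
σ = √Var(X) = 1.3115

The standard deviation is the square root of the variance.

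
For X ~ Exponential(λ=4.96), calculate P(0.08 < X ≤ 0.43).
0.553963

We have X ~ Exponential(λ=4.96).

To find P(0.08 < X ≤ 0.43), we use:
P(0.08 < X ≤ 0.43) = P(X ≤ 0.43) - P(X ≤ 0.08)
                 = F(0.43) - F(0.08)
                 = 0.881495 - 0.327531
                 = 0.553963

So there's approximately a 55.4% chance that X falls in this range.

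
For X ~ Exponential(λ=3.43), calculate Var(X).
0.0850

We have X ~ Exponential(λ=3.43).

For an Exponential distribution with λ=3.43:
Var(X) = 0.0850

The variance measures the spread of the distribution around the mean.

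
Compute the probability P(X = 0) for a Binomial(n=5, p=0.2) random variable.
0.327680

We have X ~ Binomial(n=5, p=0.2).

For a Binomial distribution, the PMF gives us the probability of each outcome.

Using the PMF formula:
P(X = 0) = 0.327680

Rounded to 4 decimal places: 0.3277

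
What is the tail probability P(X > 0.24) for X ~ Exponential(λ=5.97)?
0.238640

We have X ~ Exponential(λ=5.97).

P(X > 0.24) = 1 - P(X ≤ 0.24)
                = 1 - F(0.24)
                = 1 - 0.761360
                = 0.238640

So there's approximately a 23.9% chance that X exceeds 0.24.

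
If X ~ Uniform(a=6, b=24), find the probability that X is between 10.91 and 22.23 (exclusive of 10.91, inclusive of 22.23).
0.628889

We have X ~ Uniform(a=6, b=24).

To find P(10.91 < X ≤ 22.23), we use:
P(10.91 < X ≤ 22.23) = P(X ≤ 22.23) - P(X ≤ 10.91)
                 = F(22.23) - F(10.91)
                 = 0.901667 - 0.272778
                 = 0.628889

So there's approximately a 62.9% chance that X falls in this range.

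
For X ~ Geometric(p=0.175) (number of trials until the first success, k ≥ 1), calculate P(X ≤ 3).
0.438484

We have X ~ Geometric(p=0.175) (number of trials until the first success, k ≥ 1).

The CDF gives us P(X ≤ k).

Using the CDF:
P(X ≤ 3) = 0.438484

This means there's approximately a 43.8% chance that X is at most 3.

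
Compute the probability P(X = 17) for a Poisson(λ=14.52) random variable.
0.078779

We have X ~ Poisson(λ=14.52).

For a Poisson distribution, the PMF gives us the probability of each outcome.

Using the PMF formula:
P(X = 17) = 0.078779

Rounded to 4 decimal places: 0.0788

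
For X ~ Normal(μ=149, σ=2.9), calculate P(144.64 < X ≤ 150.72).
0.657082

We have X ~ Normal(μ=149, σ=2.9).

To find P(144.64 < X ≤ 150.72), we use:
P(144.64 < X ≤ 150.72) = P(X ≤ 150.72) - P(X ≤ 144.64)
                 = F(150.72) - F(144.64)
                 = 0.723444 - 0.066362
                 = 0.657082

So there's approximately a 65.7% chance that X falls in this range.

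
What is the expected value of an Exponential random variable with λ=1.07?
0.9346

We have X ~ Exponential(λ=1.07).

For an Exponential distribution with λ=1.07:
E[X] = 0.9346

This is the expected (average) value of X.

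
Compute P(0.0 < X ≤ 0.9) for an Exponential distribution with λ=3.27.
0.947293

We have X ~ Exponential(λ=3.27).

To find P(0.0 < X ≤ 0.9), we use:
P(0.0 < X ≤ 0.9) = P(X ≤ 0.9) - P(X ≤ 0.0)
                 = F(0.9) - F(0.0)
                 = 0.947293 - 0.000000
                 = 0.947293

So there's approximately a 94.7% chance that X falls in this range.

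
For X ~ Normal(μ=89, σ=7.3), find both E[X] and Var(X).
E[X] = 89.0000, Var(X) = 53.2900

We have X ~ Normal(μ=89, σ=7.3).

For a Normal distribution with μ=89, σ=7.3:

Expected value:
E[X] = 89.0000

Variance:
Var(X) = 53.2900

Standard deviation:
σ = √Var(X) = 7.3000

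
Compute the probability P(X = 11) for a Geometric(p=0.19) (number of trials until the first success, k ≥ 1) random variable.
0.023100

We have X ~ Geometric(p=0.19) (number of trials until the first success, k ≥ 1).

For a Geometric distribution, the PMF gives us the probability of each outcome.

Using the PMF formula:
P(X = 11) = 0.023100

Rounded to 4 decimal places: 0.0231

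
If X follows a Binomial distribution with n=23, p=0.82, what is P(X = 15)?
0.027534

We have X ~ Binomial(n=23, p=0.82).

For a Binomial distribution, the PMF gives us the probability of each outcome.

Using the PMF formula:
P(X = 15) = 0.027534

Rounded to 4 decimal places: 0.0275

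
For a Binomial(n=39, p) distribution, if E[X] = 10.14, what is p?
p = 0.26

For a Binomial(n, p) distribution:
E[X] = n × p

Given n = 39 and E[X] = 10.14:
10.14 = 39 × p
p = 10.14 / 39 = 0.26

Verification: Binomial(39, 0.26) has E[X] = 10.14 ✓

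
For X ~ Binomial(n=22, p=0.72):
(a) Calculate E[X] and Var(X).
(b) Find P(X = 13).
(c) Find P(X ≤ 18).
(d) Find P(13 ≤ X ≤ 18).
(a) E[X] = 15.8400, Var(X) = 4.4352
(b) P(X = 13) = 0.073531
(c) P(X ≤ 18) = 0.901858
(d) P(13 ≤ X ≤ 18) = 0.841085

We have X ~ Binomial(n=22, p=0.72).

(a) Moments:
E[X] = 15.8400
Var(X) = 4.4352
σ = √Var(X) = 2.1060

(b) Point probability using PMF:
P(X = 13) = 0.073531

(c) Cumulative probability using CDF:
P(X ≤ 18) = F(18) = 0.901858

(d) Range probability:
P(13 ≤ X ≤ 18) = P(X ≤ 18) - P(X ≤ 12)
                   = F(18) - F(12)
                   = 0.901858 - 0.060773
                   = 0.841085

This means approximately 84.1% of outcomes fall in the interval [13, 18].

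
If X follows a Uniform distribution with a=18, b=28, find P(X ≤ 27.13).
0.913000

We have X ~ Uniform(a=18, b=28).

The CDF gives us P(X ≤ k).

Using the CDF:
P(X ≤ 27.13) = 0.913000

This means there's approximately a 91.3% chance that X is at most 27.13.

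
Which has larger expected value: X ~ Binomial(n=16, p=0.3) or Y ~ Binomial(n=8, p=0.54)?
X has larger mean (4.8000 > 4.3200)

Compute the expected value for each distribution:

X ~ Binomial(n=16, p=0.3):
E[X] = 4.8000

Y ~ Binomial(n=8, p=0.54):
E[Y] = 4.3200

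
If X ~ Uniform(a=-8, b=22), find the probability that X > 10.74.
0.375333

We have X ~ Uniform(a=-8, b=22).

P(X > 10.74) = 1 - P(X ≤ 10.74)
                = 1 - F(10.74)
                = 1 - 0.624667
                = 0.375333

So there's approximately a 37.5% chance that X exceeds 10.74.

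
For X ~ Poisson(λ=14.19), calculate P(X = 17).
0.074130

We have X ~ Poisson(λ=14.19).

For a Poisson distribution, the PMF gives us the probability of each outcome.

Using the PMF formula:
P(X = 17) = 0.074130

Rounded to 4 decimal places: 0.0741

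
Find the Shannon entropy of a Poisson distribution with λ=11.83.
2.6469 nats

We have X ~ Poisson(λ=11.83).

The Shannon entropy measures the uncertainty or information content of the distribution.

For a Poisson distribution with λ=11.83:
H(X) = 2.6469 nats

(In bits, this would be 3.8186 bits.)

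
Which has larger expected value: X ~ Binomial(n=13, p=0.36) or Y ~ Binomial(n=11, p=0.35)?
X has larger mean (4.6800 > 3.8500)

Compute the expected value for each distribution:

X ~ Binomial(n=13, p=0.36):
E[X] = 4.6800

Y ~ Binomial(n=11, p=0.35):
E[Y] = 3.8500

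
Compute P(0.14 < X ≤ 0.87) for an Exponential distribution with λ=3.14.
0.579192

We have X ~ Exponential(λ=3.14).

To find P(0.14 < X ≤ 0.87), we use:
P(0.14 < X ≤ 0.87) = P(X ≤ 0.87) - P(X ≤ 0.14)
                 = F(0.87) - F(0.14)
                 = 0.934898 - 0.355706
                 = 0.579192

So there's approximately a 57.9% chance that X falls in this range.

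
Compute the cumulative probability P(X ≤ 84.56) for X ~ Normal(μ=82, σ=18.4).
0.555326

We have X ~ Normal(μ=82, σ=18.4).

The CDF gives us P(X ≤ k).

Using the CDF:
P(X ≤ 84.56) = 0.555326

This means there's approximately a 55.5% chance that X is at most 84.56.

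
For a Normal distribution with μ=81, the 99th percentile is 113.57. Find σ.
σ = 14.0005

For X ~ Normal(μ, σ), the p-th percentile satisfies x = μ + z_p × σ,
where z_p = Φ⁻¹(p) is the standard normal quantile.

Step 1: z_{0.99} = Φ⁻¹(0.99) = 2.3263

Step 2: Solve for σ:
113.57 = 81 + 2.3263 × σ
σ = (113.57 - 81) / 2.3263
σ = 32.57 / 2.3263
σ = 14.0005

Verification: μ + z × σ = 81 + 2.3263 × 14.0005 = 113.57 ✓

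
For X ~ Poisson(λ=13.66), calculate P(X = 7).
0.020571

We have X ~ Poisson(λ=13.66).

For a Poisson distribution, the PMF gives us the probability of each outcome.

Using the PMF formula:
P(X = 7) = 0.020571

Rounded to 4 decimal places: 0.0206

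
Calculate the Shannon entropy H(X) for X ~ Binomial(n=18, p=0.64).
2.1280 nats

We have X ~ Binomial(n=18, p=0.64).

The Shannon entropy measures the uncertainty or information content of the distribution.

For a Binomial distribution with n=18, p=0.64:
H(X) = 2.1280 nats

(In bits, this would be 3.0701 bits.)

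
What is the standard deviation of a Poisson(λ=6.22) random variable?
2.4940

We have X ~ Poisson(λ=6.22).

For a Poisson distribution with λ=6.22:
σ = √Var(X) = 2.4940

The standard deviation is the square root of the variance.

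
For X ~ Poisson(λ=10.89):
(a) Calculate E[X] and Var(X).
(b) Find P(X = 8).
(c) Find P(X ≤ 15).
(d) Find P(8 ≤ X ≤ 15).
(a) E[X] = 10.8900, Var(X) = 10.8900
(b) P(X = 8) = 0.091461
(c) P(X ≤ 15) = 0.913148
(d) P(8 ≤ X ≤ 15) = 0.762709

We have X ~ Poisson(λ=10.89).

(a) Moments:
E[X] = 10.8900
Var(X) = 10.8900
σ = √Var(X) = 3.3000

(b) Point probability using PMF:
P(X = 8) = 0.091461

(c) Cumulative probability using CDF:
P(X ≤ 15) = F(15) = 0.913148

(d) Range probability:
P(8 ≤ X ≤ 15) = P(X ≤ 15) - P(X ≤ 7)
                   = F(15) - F(7)
                   = 0.913148 - 0.150438
                   = 0.762709

This means approximately 76.3% of outcomes fall in the interval [8, 15].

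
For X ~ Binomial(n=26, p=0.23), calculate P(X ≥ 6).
0.572072

We have X ~ Binomial(n=26, p=0.23).

For discrete distributions, P(X ≥ 6) = 1 - P(X ≤ 5).

P(X ≤ 5) = 0.427928
P(X ≥ 6) = 1 - 0.427928 = 0.572072

So there's approximately a 57.2% chance that X is at least 6.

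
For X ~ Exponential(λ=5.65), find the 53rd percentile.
0.1336

We have X ~ Exponential(λ=5.65).

We want to find x such that P(X ≤ x) = 0.53.

This is the 53rd percentile, which means 53% of values fall below this point.

Using the inverse CDF (quantile function):
x = F⁻¹(0.53) = 0.1336

Verification: P(X ≤ 0.1336) = 0.53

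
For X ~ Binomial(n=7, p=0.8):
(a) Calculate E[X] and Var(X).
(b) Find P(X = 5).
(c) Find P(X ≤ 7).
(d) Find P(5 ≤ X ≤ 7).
(a) E[X] = 5.6000, Var(X) = 1.1200
(b) P(X = 5) = 0.275251
(c) P(X ≤ 7) = 1.000000
(d) P(5 ≤ X ≤ 7) = 0.851968

We have X ~ Binomial(n=7, p=0.8).

(a) Moments:
E[X] = 5.6000
Var(X) = 1.1200
σ = √Var(X) = 1.0583

(b) Point probability using PMF:
P(X = 5) = 0.275251

(c) Cumulative probability using CDF:
P(X ≤ 7) = F(7) = 1.000000

(d) Range probability:
P(5 ≤ X ≤ 7) = P(X ≤ 7) - P(X ≤ 4)
                   = F(7) - F(4)
                   = 1.000000 - 0.148032
                   = 0.851968

This means approximately 85.2% of outcomes fall in the interval [5, 7].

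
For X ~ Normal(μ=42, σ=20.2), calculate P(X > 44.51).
0.450556

We have X ~ Normal(μ=42, σ=20.2).

P(X > 44.51) = 1 - P(X ≤ 44.51)
                = 1 - F(44.51)
                = 1 - 0.549444
                = 0.450556

So there's approximately a 45.1% chance that X exceeds 44.51.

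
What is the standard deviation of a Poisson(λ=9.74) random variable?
3.1209

We have X ~ Poisson(λ=9.74).

For a Poisson distribution with λ=9.74:
σ = √Var(X) = 3.1209

The standard deviation is the square root of the variance.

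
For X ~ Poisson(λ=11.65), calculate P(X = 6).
0.030276

We have X ~ Poisson(λ=11.65).

For a Poisson distribution, the PMF gives us the probability of each outcome.

Using the PMF formula:
P(X = 6) = 0.030276

Rounded to 4 decimal places: 0.0303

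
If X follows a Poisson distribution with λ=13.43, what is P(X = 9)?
0.057590

We have X ~ Poisson(λ=13.43).

For a Poisson distribution, the PMF gives us the probability of each outcome.

Using the PMF formula:
P(X = 9) = 0.057590

Rounded to 4 decimal places: 0.0576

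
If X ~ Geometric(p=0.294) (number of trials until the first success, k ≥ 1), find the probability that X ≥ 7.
0.123831

We have X ~ Geometric(p=0.294) (number of trials until the first success, k ≥ 1).

For discrete distributions, P(X ≥ 7) = 1 - P(X ≤ 6).

P(X ≤ 6) = 0.876169
P(X ≥ 7) = 1 - 0.876169 = 0.123831

So there's approximately a 12.4% chance that X is at least 7.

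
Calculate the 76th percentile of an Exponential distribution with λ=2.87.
0.4973

We have X ~ Exponential(λ=2.87).

We want to find x such that P(X ≤ x) = 0.76.

This is the 76th percentile, which means 76% of values fall below this point.

Using the inverse CDF (quantile function):
x = F⁻¹(0.76) = 0.4973

Verification: P(X ≤ 0.4973) = 0.76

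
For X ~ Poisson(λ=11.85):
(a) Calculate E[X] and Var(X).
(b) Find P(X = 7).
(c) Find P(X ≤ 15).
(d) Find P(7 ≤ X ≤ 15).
(a) E[X] = 11.8500, Var(X) = 11.8500
(b) P(X = 7) = 0.046474
(c) P(X ≤ 15) = 0.855069
(d) P(7 ≤ X ≤ 15) = 0.805278

We have X ~ Poisson(λ=11.85).

(a) Moments:
E[X] = 11.8500
Var(X) = 11.8500
σ = √Var(X) = 3.4424

(b) Point probability using PMF:
P(X = 7) = 0.046474

(c) Cumulative probability using CDF:
P(X ≤ 15) = F(15) = 0.855069

(d) Range probability:
P(7 ≤ X ≤ 15) = P(X ≤ 15) - P(X ≤ 6)
                   = F(15) - F(6)
                   = 0.855069 - 0.049791
                   = 0.805278

This means approximately 80.5% of outcomes fall in the interval [7, 15].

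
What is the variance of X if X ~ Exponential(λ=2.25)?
0.1975

We have X ~ Exponential(λ=2.25).

For an Exponential distribution with λ=2.25:
Var(X) = 0.1975

The variance measures the spread of the distribution around the mean.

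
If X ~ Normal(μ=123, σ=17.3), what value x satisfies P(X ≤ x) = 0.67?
130.6105

We have X ~ Normal(μ=123, σ=17.3).

We want to find x such that P(X ≤ x) = 0.67.

This is the 67th percentile, which means 67% of values fall below this point.

Using the inverse CDF (quantile function):
x = F⁻¹(0.67) = 130.6105

Verification: P(X ≤ 130.6105) = 0.67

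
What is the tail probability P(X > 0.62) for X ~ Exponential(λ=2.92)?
0.163589

We have X ~ Exponential(λ=2.92).

P(X > 0.62) = 1 - P(X ≤ 0.62)
                = 1 - F(0.62)
                = 1 - 0.836411
                = 0.163589

So there's approximately a 16.4% chance that X exceeds 0.62.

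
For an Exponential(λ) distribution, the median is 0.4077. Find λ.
λ = 1.7001

For X ~ Exponential(λ), the CDF is F(x) = 1 - e^(-λx).
The median m satisfies F(m) = 0.5:
1 - e^(-λm) = 0.5
e^(-λm) = 0.5
λm = ln(2)
m = ln(2) / λ

Given m = 0.4077:
λ = ln(2) / 0.4077 = 0.693147 / 0.4077 = 1.7001

Verification: ln(2) / 1.7001 = 0.4077 ✓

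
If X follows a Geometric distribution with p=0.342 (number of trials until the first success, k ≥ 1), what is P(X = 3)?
0.148074

We have X ~ Geometric(p=0.342) (number of trials until the first success, k ≥ 1).

For a Geometric distribution, the PMF gives us the probability of each outcome.

Using the PMF formula:
P(X = 3) = 0.148074

Rounded to 4 decimal places: 0.1481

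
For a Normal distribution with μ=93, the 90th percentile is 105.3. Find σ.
σ = 9.5977

For X ~ Normal(μ, σ), the p-th percentile satisfies x = μ + z_p × σ,
where z_p = Φ⁻¹(p) is the standard normal quantile.

Step 1: z_{0.9} = Φ⁻¹(0.9) = 1.2816

Step 2: Solve for σ:
105.3 = 93 + 1.2816 × σ
σ = (105.3 - 93) / 1.2816
σ = 12.30 / 1.2816
σ = 9.5977

Verification: μ + z × σ = 93 + 1.2816 × 9.5977 = 105.30 ✓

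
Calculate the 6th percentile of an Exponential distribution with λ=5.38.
0.0115

We have X ~ Exponential(λ=5.38).

We want to find x such that P(X ≤ x) = 0.06.

This is the 6th percentile, which means 6% of values fall below this point.

Using the inverse CDF (quantile function):
x = F⁻¹(0.06) = 0.0115

Verification: P(X ≤ 0.0115) = 0.06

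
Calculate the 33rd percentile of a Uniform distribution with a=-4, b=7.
-0.3700

We have X ~ Uniform(a=-4, b=7).

We want to find x such that P(X ≤ x) = 0.33.

This is the 33rd percentile, which means 33% of values fall below this point.

Using the inverse CDF (quantile function):
x = F⁻¹(0.33) = -0.3700

Verification: P(X ≤ -0.3700) = 0.33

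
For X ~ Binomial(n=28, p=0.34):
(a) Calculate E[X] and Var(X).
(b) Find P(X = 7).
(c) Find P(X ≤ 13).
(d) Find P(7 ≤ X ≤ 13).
(a) E[X] = 9.5200, Var(X) = 6.2832
(b) P(X = 7) = 0.100958
(c) P(X ≤ 13) = 0.941170
(d) P(7 ≤ X ≤ 13) = 0.829475

We have X ~ Binomial(n=28, p=0.34).

(a) Moments:
E[X] = 9.5200
Var(X) = 6.2832
σ = √Var(X) = 2.5066

(b) Point probability using PMF:
P(X = 7) = 0.100958

(c) Cumulative probability using CDF:
P(X ≤ 13) = F(13) = 0.941170

(d) Range probability:
P(7 ≤ X ≤ 13) = P(X ≤ 13) - P(X ≤ 6)
                   = F(13) - F(6)
                   = 0.941170 - 0.111695
                   = 0.829475

This means approximately 82.9% of outcomes fall in the interval [7, 13].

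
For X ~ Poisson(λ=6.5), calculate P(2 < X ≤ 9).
0.834348

We have X ~ Poisson(λ=6.5).

To find P(2 < X ≤ 9), we use:
P(2 < X ≤ 9) = P(X ≤ 9) - P(X ≤ 2)
                 = F(9) - F(2)
                 = 0.877384 - 0.043036
                 = 0.834348

So there's approximately a 83.4% chance that X falls in this range.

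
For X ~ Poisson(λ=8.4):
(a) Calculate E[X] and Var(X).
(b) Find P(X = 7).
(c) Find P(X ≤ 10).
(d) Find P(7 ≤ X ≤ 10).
(a) E[X] = 8.4000, Var(X) = 8.4000
(b) P(X = 7) = 0.131659
(c) P(X ≤ 10) = 0.774301
(d) P(7 ≤ X ≤ 10) = 0.507309

We have X ~ Poisson(λ=8.4).

(a) Moments:
E[X] = 8.4000
Var(X) = 8.4000
σ = √Var(X) = 2.8983

(b) Point probability using PMF:
P(X = 7) = 0.131659

(c) Cumulative probability using CDF:
P(X ≤ 10) = F(10) = 0.774301

(d) Range probability:
P(7 ≤ X ≤ 10) = P(X ≤ 10) - P(X ≤ 6)
                   = F(10) - F(6)
                   = 0.774301 - 0.266993
                   = 0.507309

This means approximately 50.7% of outcomes fall in the interval [7, 10].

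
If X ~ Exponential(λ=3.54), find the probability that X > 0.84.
0.051119

We have X ~ Exponential(λ=3.54).

P(X > 0.84) = 1 - P(X ≤ 0.84)
                = 1 - F(0.84)
                = 1 - 0.948881
                = 0.051119

So there's approximately a 5.1% chance that X exceeds 0.84.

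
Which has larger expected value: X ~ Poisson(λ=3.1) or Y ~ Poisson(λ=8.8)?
Y has larger mean (8.8000 > 3.1000)

Compute the expected value for each distribution:

X ~ Poisson(λ=3.1):
E[X] = 3.1000

Y ~ Poisson(λ=8.8):
E[Y] = 8.8000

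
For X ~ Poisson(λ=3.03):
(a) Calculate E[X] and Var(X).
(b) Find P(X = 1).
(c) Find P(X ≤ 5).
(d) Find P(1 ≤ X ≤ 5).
(a) E[X] = 3.0300, Var(X) = 3.0300
(b) P(X = 1) = 0.146396
(c) P(X ≤ 5) = 0.913027
(d) P(1 ≤ X ≤ 5) = 0.864712

We have X ~ Poisson(λ=3.03).

(a) Moments:
E[X] = 3.0300
Var(X) = 3.0300
σ = √Var(X) = 1.7407

(b) Point probability using PMF:
P(X = 1) = 0.146396

(c) Cumulative probability using CDF:
P(X ≤ 5) = F(5) = 0.913027

(d) Range probability:
P(1 ≤ X ≤ 5) = P(X ≤ 5) - P(X ≤ 0)
                   = F(5) - F(0)
                   = 0.913027 - 0.048316
                   = 0.864712

This means approximately 86.5% of outcomes fall in the interval [1, 5].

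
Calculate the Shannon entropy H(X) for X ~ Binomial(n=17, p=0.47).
2.1402 nats

We have X ~ Binomial(n=17, p=0.47).

The Shannon entropy measures the uncertainty or information content of the distribution.

For a Binomial distribution with n=17, p=0.47:
H(X) = 2.1402 nats

(In bits, this would be 3.0876 bits.)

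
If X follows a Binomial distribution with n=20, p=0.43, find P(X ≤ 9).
0.660555

We have X ~ Binomial(n=20, p=0.43).

The CDF gives us P(X ≤ k).

Using the CDF:
P(X ≤ 9) = 0.660555

This means there's approximately a 66.1% chance that X is at most 9.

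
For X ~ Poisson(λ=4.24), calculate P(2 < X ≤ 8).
0.765598

We have X ~ Poisson(λ=4.24).

To find P(2 < X ≤ 8), we use:
P(2 < X ≤ 8) = P(X ≤ 8) - P(X ≤ 2)
                 = F(8) - F(2)
                 = 0.970601 - 0.205003
                 = 0.765598

So there's approximately a 76.6% chance that X falls in this range.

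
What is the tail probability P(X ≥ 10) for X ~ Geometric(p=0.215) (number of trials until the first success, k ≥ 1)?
0.113195

We have X ~ Geometric(p=0.215) (number of trials until the first success, k ≥ 1).

For discrete distributions, P(X ≥ 10) = 1 - P(X ≤ 9).

P(X ≤ 9) = 0.886805
P(X ≥ 10) = 1 - 0.886805 = 0.113195

So there's approximately a 11.3% chance that X is at least 10.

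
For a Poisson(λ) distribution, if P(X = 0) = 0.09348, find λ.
λ = 2.3700

For a Poisson(λ) distribution, the PMF at 0 is:
P(X = 0) = λ^0 e^(-λ) / 0! = e^(-λ)

Given P(X = 0) = 0.09348:
e^(-λ) = 0.09348
-λ = ln(0.09348)
λ = -ln(0.09348) = 2.3700

Verification: e^(-2.3700) = 0.09348 ✓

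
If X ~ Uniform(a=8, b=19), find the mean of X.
13.5000

We have X ~ Uniform(a=8, b=19).

For a Uniform distribution with a=8, b=19:
E[X] = 13.5000

This is the expected (average) value of X.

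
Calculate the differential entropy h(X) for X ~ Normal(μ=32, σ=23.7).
4.5844 nats

We have X ~ Normal(μ=32, σ=23.7).

The differential entropy measures the uncertainty or information content of the distribution.

For a Normal distribution with μ=32, σ=23.7:
h(X) = 4.5844 nats

(In bits, this would be 6.6139 bits.)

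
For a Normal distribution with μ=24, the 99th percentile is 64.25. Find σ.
σ = 17.3018

For X ~ Normal(μ, σ), the p-th percentile satisfies x = μ + z_p × σ,
where z_p = Φ⁻¹(p) is the standard normal quantile.

Step 1: z_{0.99} = Φ⁻¹(0.99) = 2.3263

Step 2: Solve for σ:
64.25 = 24 + 2.3263 × σ
σ = (64.25 - 24) / 2.3263
σ = 40.25 / 2.3263
σ = 17.3018

Verification: μ + z × σ = 24 + 2.3263 × 17.3018 = 64.25 ✓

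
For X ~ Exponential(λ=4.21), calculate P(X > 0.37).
0.210620

We have X ~ Exponential(λ=4.21).

P(X > 0.37) = 1 - P(X ≤ 0.37)
                = 1 - F(0.37)
                = 1 - 0.789380
                = 0.210620

So there's approximately a 21.1% chance that X exceeds 0.37.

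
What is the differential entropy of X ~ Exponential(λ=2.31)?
0.1628 nats

We have X ~ Exponential(λ=2.31).

The differential entropy measures the uncertainty or information content of the distribution.

For an Exponential distribution with λ=2.31:
h(X) = 0.1628 nats

(In bits, this would be 0.2348 bits.)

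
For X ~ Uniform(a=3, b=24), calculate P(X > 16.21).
0.370952

We have X ~ Uniform(a=3, b=24).

P(X > 16.21) = 1 - P(X ≤ 16.21)
                = 1 - F(16.21)
                = 1 - 0.629048
                = 0.370952

So there's approximately a 37.1% chance that X exceeds 16.21.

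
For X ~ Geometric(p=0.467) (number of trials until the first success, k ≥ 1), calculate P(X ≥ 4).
0.151419

We have X ~ Geometric(p=0.467) (number of trials until the first success, k ≥ 1).

For discrete distributions, P(X ≥ 4) = 1 - P(X ≤ 3).

P(X ≤ 3) = 0.848581
P(X ≥ 4) = 1 - 0.848581 = 0.151419

So there's approximately a 15.1% chance that X is at least 4.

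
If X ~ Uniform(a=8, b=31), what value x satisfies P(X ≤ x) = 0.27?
14.2100

We have X ~ Uniform(a=8, b=31).

We want to find x such that P(X ≤ x) = 0.27.

This is the 27th percentile, which means 27% of values fall below this point.

Using the inverse CDF (quantile function):
x = F⁻¹(0.27) = 14.2100

Verification: P(X ≤ 14.2100) = 0.27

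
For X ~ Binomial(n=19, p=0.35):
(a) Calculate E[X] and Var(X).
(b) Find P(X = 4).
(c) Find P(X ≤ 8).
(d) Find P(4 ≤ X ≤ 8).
(a) E[X] = 6.6500, Var(X) = 4.3225
(b) P(X = 4) = 0.090857
(c) P(X ≤ 8) = 0.814506
(d) P(4 ≤ X ≤ 8) = 0.755367

We have X ~ Binomial(n=19, p=0.35).

(a) Moments:
E[X] = 6.6500
Var(X) = 4.3225
σ = √Var(X) = 2.0791

(b) Point probability using PMF:
P(X = 4) = 0.090857

(c) Cumulative probability using CDF:
P(X ≤ 8) = F(8) = 0.814506

(d) Range probability:
P(4 ≤ X ≤ 8) = P(X ≤ 8) - P(X ≤ 3)
                   = F(8) - F(3)
                   = 0.814506 - 0.059140
                   = 0.755367

This means approximately 75.5% of outcomes fall in the interval [4, 8].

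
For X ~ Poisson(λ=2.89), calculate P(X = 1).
0.160615

We have X ~ Poisson(λ=2.89).

For a Poisson distribution, the PMF gives us the probability of each outcome.

Using the PMF formula:
P(X = 1) = 0.160615

Rounded to 4 decimal places: 0.1606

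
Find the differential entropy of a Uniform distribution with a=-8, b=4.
2.4849 nats

We have X ~ Uniform(a=-8, b=4).

The differential entropy measures the uncertainty or information content of the distribution.

For a Uniform distribution with a=-8, b=4:
h(X) = 2.4849 nats

(In bits, this would be 3.5850 bits.)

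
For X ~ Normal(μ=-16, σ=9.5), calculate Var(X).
90.2500

We have X ~ Normal(μ=-16, σ=9.5).

For a Normal distribution with μ=-16, σ=9.5:
Var(X) = 90.2500

The variance measures the spread of the distribution around the mean.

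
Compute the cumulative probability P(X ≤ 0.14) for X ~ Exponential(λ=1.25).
0.160543

We have X ~ Exponential(λ=1.25).

The CDF gives us P(X ≤ k).

Using the CDF:
P(X ≤ 0.14) = 0.160543

This means there's approximately a 16.1% chance that X is at most 0.14.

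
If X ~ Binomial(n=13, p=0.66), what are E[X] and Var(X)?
E[X] = 8.5800, Var(X) = 2.9172

We have X ~ Binomial(n=13, p=0.66).

For a Binomial distribution with n=13, p=0.66:

Expected value:
E[X] = 8.5800

Variance:
Var(X) = 2.9172

Standard deviation:
σ = √Var(X) = 1.7080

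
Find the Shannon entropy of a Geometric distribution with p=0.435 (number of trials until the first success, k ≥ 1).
1.5740 nats

We have X ~ Geometric(p=0.435) (number of trials until the first success, k ≥ 1).

The Shannon entropy measures the uncertainty or information content of the distribution.

For a Geometric distribution with p=0.435 (number of trials until the first success, k ≥ 1):
H(X) = 1.5740 nats

(In bits, this would be 2.2707 bits.)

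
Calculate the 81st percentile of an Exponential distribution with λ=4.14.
0.4011

We have X ~ Exponential(λ=4.14).

We want to find x such that P(X ≤ x) = 0.81.

This is the 81st percentile, which means 81% of values fall below this point.

Using the inverse CDF (quantile function):
x = F⁻¹(0.81) = 0.4011

Verification: P(X ≤ 0.4011) = 0.81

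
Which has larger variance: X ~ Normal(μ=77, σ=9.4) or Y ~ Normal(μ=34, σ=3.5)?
X has larger variance (88.3600 > 12.2500)

Compute the variance for each distribution:

X ~ Normal(μ=77, σ=9.4):
Var(X) = 88.3600

Y ~ Normal(μ=34, σ=3.5):
Var(Y) = 12.2500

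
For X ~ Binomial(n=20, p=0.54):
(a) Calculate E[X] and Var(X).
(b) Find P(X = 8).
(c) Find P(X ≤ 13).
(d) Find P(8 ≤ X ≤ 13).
(a) E[X] = 10.8000, Var(X) = 4.9680
(b) P(X = 8) = 0.081754
(c) P(X ≤ 13) = 0.888088
(d) P(8 ≤ X ≤ 13) = 0.818719

We have X ~ Binomial(n=20, p=0.54).

(a) Moments:
E[X] = 10.8000
Var(X) = 4.9680
σ = √Var(X) = 2.2289

(b) Point probability using PMF:
P(X = 8) = 0.081754

(c) Cumulative probability using CDF:
P(X ≤ 13) = F(13) = 0.888088

(d) Range probability:
P(8 ≤ X ≤ 13) = P(X ≤ 13) - P(X ≤ 7)
                   = F(13) - F(7)
                   = 0.888088 - 0.069370
                   = 0.818719

This means approximately 81.9% of outcomes fall in the interval [8, 13].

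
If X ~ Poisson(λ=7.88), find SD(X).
2.8071

We have X ~ Poisson(λ=7.88).

For a Poisson distribution with λ=7.88:
σ = √Var(X) = 2.8071

The standard deviation is the square root of the variance.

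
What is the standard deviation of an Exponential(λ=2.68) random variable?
0.3731

We have X ~ Exponential(λ=2.68).

For an Exponential distribution with λ=2.68:
σ = √Var(X) = 0.3731

The standard deviation is the square root of the variance.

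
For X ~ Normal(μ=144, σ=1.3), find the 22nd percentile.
142.9961

We have X ~ Normal(μ=144, σ=1.3).

We want to find x such that P(X ≤ x) = 0.22.

This is the 22nd percentile, which means 22% of values fall below this point.

Using the inverse CDF (quantile function):
x = F⁻¹(0.22) = 142.9961

Verification: P(X ≤ 142.9961) = 0.22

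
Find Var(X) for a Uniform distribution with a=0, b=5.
2.0833

We have X ~ Uniform(a=0, b=5).

For a Uniform distribution with a=0, b=5:
Var(X) = 2.0833

The variance measures the spread of the distribution around the mean.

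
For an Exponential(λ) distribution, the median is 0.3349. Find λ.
λ = 2.0697

For X ~ Exponential(λ), the CDF is F(x) = 1 - e^(-λx).
The median m satisfies F(m) = 0.5:
1 - e^(-λm) = 0.5
e^(-λm) = 0.5
λm = ln(2)
m = ln(2) / λ

Given m = 0.3349:
λ = ln(2) / 0.3349 = 0.693147 / 0.3349 = 2.0697

Verification: ln(2) / 2.0697 = 0.3349 ✓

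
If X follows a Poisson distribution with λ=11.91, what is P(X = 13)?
0.104743

We have X ~ Poisson(λ=11.91).

For a Poisson distribution, the PMF gives us the probability of each outcome.

Using the PMF formula:
P(X = 13) = 0.104743

Rounded to 4 decimal places: 0.1047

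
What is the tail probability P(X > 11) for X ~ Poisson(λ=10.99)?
0.419539

We have X ~ Poisson(λ=10.99).

P(X > 11) = 1 - P(X ≤ 11)
                = 1 - F(11)
                = 1 - 0.580461
                = 0.419539

So there's approximately a 42.0% chance that X exceeds 11.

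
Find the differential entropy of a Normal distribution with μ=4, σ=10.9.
3.8077 nats

We have X ~ Normal(μ=4, σ=10.9).

The differential entropy measures the uncertainty or information content of the distribution.

For a Normal distribution with μ=4, σ=10.9:
h(X) = 3.8077 nats

(In bits, this would be 5.4934 bits.)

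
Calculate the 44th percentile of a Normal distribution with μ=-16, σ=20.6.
-19.1100

We have X ~ Normal(μ=-16, σ=20.6).

We want to find x such that P(X ≤ x) = 0.44.

This is the 44th percentile, which means 44% of values fall below this point.

Using the inverse CDF (quantile function):
x = F⁻¹(0.44) = -19.1100

Verification: P(X ≤ -19.1100) = 0.44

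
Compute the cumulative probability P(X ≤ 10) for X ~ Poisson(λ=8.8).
0.729423

We have X ~ Poisson(λ=8.8).

The CDF gives us P(X ≤ k).

Using the CDF:
P(X ≤ 10) = 0.729423

This means there's approximately a 72.9% chance that X is at most 10.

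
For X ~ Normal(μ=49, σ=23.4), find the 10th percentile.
19.0117

We have X ~ Normal(μ=49, σ=23.4).

We want to find x such that P(X ≤ x) = 0.1.

This is the 10th percentile, which means 10% of values fall below this point.

Using the inverse CDF (quantile function):
x = F⁻¹(0.1) = 19.0117

Verification: P(X ≤ 19.0117) = 0.1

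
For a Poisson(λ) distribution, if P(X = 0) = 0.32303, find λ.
λ = 1.1300

For a Poisson(λ) distribution, the PMF at 0 is:
P(X = 0) = λ^0 e^(-λ) / 0! = e^(-λ)

Given P(X = 0) = 0.32303:
e^(-λ) = 0.32303
-λ = ln(0.32303)
λ = -ln(0.32303) = 1.1300

Verification: e^(-1.1300) = 0.32303 ✓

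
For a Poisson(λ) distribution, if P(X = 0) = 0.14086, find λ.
λ = 1.9600

For a Poisson(λ) distribution, the PMF at 0 is:
P(X = 0) = λ^0 e^(-λ) / 0! = e^(-λ)

Given P(X = 0) = 0.14086:
e^(-λ) = 0.14086
-λ = ln(0.14086)
λ = -ln(0.14086) = 1.9600

Verification: e^(-1.9600) = 0.14086 ✓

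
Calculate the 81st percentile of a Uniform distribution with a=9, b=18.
16.2900

We have X ~ Uniform(a=9, b=18).

We want to find x such that P(X ≤ x) = 0.81.

This is the 81st percentile, which means 81% of values fall below this point.

Using the inverse CDF (quantile function):
x = F⁻¹(0.81) = 16.2900

Verification: P(X ≤ 16.2900) = 0.81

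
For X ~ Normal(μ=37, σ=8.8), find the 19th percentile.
29.2745

We have X ~ Normal(μ=37, σ=8.8).

We want to find x such that P(X ≤ x) = 0.19.

This is the 19th percentile, which means 19% of values fall below this point.

Using the inverse CDF (quantile function):
x = F⁻¹(0.19) = 29.2745

Verification: P(X ≤ 29.2745) = 0.19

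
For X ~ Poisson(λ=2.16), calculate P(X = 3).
0.193702

We have X ~ Poisson(λ=2.16).

For a Poisson distribution, the PMF gives us the probability of each outcome.

Using the PMF formula:
P(X = 3) = 0.193702

Rounded to 4 decimal places: 0.1937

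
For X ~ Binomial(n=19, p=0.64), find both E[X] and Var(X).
E[X] = 12.1600, Var(X) = 4.3776

We have X ~ Binomial(n=19, p=0.64).

For a Binomial distribution with n=19, p=0.64:

Expected value:
E[X] = 12.1600

Variance:
Var(X) = 4.3776

Standard deviation:
σ = √Var(X) = 2.0923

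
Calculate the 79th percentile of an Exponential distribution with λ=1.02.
1.5300

We have X ~ Exponential(λ=1.02).

We want to find x such that P(X ≤ x) = 0.79.

This is the 79th percentile, which means 79% of values fall below this point.

Using the inverse CDF (quantile function):
x = F⁻¹(0.79) = 1.5300

Verification: P(X ≤ 1.5300) = 0.79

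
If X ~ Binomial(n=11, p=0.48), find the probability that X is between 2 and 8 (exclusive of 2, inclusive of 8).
0.932248

We have X ~ Binomial(n=11, p=0.48).

To find P(2 < X ≤ 8), we use:
P(2 < X ≤ 8) = P(X ≤ 8) - P(X ≤ 2)
                 = F(8) - F(2)
                 = 0.975859 - 0.043611
                 = 0.932248

So there's approximately a 93.2% chance that X falls in this range.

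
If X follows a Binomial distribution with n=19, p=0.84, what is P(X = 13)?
0.047188

We have X ~ Binomial(n=19, p=0.84).

For a Binomial distribution, the PMF gives us the probability of each outcome.

Using the PMF formula:
P(X = 13) = 0.047188

Rounded to 4 decimal places: 0.0472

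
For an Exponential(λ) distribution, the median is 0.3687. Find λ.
λ = 1.8800

For X ~ Exponential(λ), the CDF is F(x) = 1 - e^(-λx).
The median m satisfies F(m) = 0.5:
1 - e^(-λm) = 0.5
e^(-λm) = 0.5
λm = ln(2)
m = ln(2) / λ

Given m = 0.3687:
λ = ln(2) / 0.3687 = 0.693147 / 0.3687 = 1.8800

Verification: ln(2) / 1.8800 = 0.3687 ✓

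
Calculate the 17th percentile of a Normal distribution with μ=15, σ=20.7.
-4.7512

We have X ~ Normal(μ=15, σ=20.7).

We want to find x such that P(X ≤ x) = 0.17.

This is the 17th percentile, which means 17% of values fall below this point.

Using the inverse CDF (quantile function):
x = F⁻¹(0.17) = -4.7512

Verification: P(X ≤ -4.7512) = 0.17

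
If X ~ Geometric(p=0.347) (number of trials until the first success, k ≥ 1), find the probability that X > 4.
0.181825

We have X ~ Geometric(p=0.347) (number of trials until the first success, k ≥ 1).

P(X > 4) = 1 - P(X ≤ 4)
                = 1 - F(4)
                = 1 - 0.818175
                = 0.181825

So there's approximately a 18.2% chance that X exceeds 4.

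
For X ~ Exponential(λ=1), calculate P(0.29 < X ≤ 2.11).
0.627026

We have X ~ Exponential(λ=1).

To find P(0.29 < X ≤ 2.11), we use:
P(0.29 < X ≤ 2.11) = P(X ≤ 2.11) - P(X ≤ 0.29)
                 = F(2.11) - F(0.29)
                 = 0.878762 - 0.251736
                 = 0.627026

So there's approximately a 62.7% chance that X falls in this range.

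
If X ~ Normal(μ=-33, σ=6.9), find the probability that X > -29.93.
0.328186

We have X ~ Normal(μ=-33, σ=6.9).

P(X > -29.93) = 1 - P(X ≤ -29.93)
                = 1 - F(-29.93)
                = 1 - 0.671814
                = 0.328186

So there's approximately a 32.8% chance that X exceeds -29.93.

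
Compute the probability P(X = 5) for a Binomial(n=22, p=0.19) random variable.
0.181355

We have X ~ Binomial(n=22, p=0.19).

For a Binomial distribution, the PMF gives us the probability of each outcome.

Using the PMF formula:
P(X = 5) = 0.181355

Rounded to 4 decimal places: 0.1814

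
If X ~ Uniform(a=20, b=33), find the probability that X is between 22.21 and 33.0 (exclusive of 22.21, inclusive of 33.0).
0.830000

We have X ~ Uniform(a=20, b=33).

To find P(22.21 < X ≤ 33.0), we use:
P(22.21 < X ≤ 33.0) = P(X ≤ 33.0) - P(X ≤ 22.21)
                 = F(33.0) - F(22.21)
                 = 1.000000 - 0.170000
                 = 0.830000

So there's approximately a 83.0% chance that X falls in this range.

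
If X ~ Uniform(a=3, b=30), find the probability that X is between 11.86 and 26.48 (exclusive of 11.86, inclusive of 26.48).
0.541481

We have X ~ Uniform(a=3, b=30).

To find P(11.86 < X ≤ 26.48), we use:
P(11.86 < X ≤ 26.48) = P(X ≤ 26.48) - P(X ≤ 11.86)
                 = F(26.48) - F(11.86)
                 = 0.869630 - 0.328148
                 = 0.541481

So there's approximately a 54.1% chance that X falls in this range.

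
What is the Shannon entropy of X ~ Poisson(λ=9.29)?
2.5239 nats

We have X ~ Poisson(λ=9.29).

The Shannon entropy measures the uncertainty or information content of the distribution.

For a Poisson distribution with λ=9.29:
H(X) = 2.5239 nats

(In bits, this would be 3.6412 bits.)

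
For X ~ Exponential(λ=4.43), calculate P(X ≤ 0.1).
0.357893

We have X ~ Exponential(λ=4.43).

The CDF gives us P(X ≤ k).

Using the CDF:
P(X ≤ 0.1) = 0.357893

This means there's approximately a 35.8% chance that X is at most 0.1.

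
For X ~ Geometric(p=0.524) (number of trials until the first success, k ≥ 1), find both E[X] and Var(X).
E[X] = 1.9084, Var(X) = 1.7336

We have X ~ Geometric(p=0.524) (number of trials until the first success, k ≥ 1).

For a Geometric distribution with p=0.524 (number of trials until the first success, k ≥ 1):

Expected value:
E[X] = 1.9084

Variance:
Var(X) = 1.7336

Standard deviation:
σ = √Var(X) = 1.3167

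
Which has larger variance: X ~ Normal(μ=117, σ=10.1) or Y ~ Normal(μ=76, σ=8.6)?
X has larger variance (102.0100 > 73.9600)

Compute the variance for each distribution:

X ~ Normal(μ=117, σ=10.1):
Var(X) = 102.0100

Y ~ Normal(μ=76, σ=8.6):
Var(Y) = 73.9600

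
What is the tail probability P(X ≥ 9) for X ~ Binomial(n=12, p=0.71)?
0.523530

We have X ~ Binomial(n=12, p=0.71).

For discrete distributions, P(X ≥ 9) = 1 - P(X ≤ 8).

P(X ≤ 8) = 0.476470
P(X ≥ 9) = 1 - 0.476470 = 0.523530

So there's approximately a 52.4% chance that X is at least 9.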